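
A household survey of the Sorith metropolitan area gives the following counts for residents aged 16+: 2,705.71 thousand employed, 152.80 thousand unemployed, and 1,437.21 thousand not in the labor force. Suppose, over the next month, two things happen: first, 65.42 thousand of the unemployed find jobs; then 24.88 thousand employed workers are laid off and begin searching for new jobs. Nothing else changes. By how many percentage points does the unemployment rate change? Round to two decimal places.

Initially, labor force = 2,705.71 + 152.80 = 2,858.51 thousand, so u = 152.80/2,858.51 = 5.35%.
After the first change, unemployed falls and employed rises by 65.42; labor force unchanged → E = 2,771.13, U = 87.38, labor force = 2,858.51 thousand.
After the second change, employed falls and unemployed rises by 24.88; labor force unchanged → E = 2,746.25, U = 112.26, labor force = 2,858.51 thousand.
New unemployment rate = 112.26 / 2,858.51 = 3.93%.
Change = 3.93% − 5.35% = −1.42 percentage points.

The unemployment rate changes by −1.42 percentage points.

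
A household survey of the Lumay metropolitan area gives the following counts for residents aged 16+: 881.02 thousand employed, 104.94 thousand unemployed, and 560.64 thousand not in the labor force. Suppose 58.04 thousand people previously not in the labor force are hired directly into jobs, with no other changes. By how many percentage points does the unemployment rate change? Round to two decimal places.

Initially, labor force = 881.02 + 104.94 = 985.96 thousand, so u = 104.94/985.96 = 10.64%.
After the change, employed and labor force both rise by 58.04; unemployed unchanged → E = 939.06, U = 104.94, labor force = 1,044.00 thousand.
New unemployment rate = 104.94 / 1,044.00 = 10.05%.
Change = 10.05% − 10.64% = −0.59 percentage points.

The unemployment rate changes by −0.59 percentage points.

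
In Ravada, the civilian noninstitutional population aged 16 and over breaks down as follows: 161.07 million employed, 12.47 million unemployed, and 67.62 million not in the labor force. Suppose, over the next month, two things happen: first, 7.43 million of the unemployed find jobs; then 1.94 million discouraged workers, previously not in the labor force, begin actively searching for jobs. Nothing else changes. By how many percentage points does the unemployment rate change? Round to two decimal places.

The unemployment rate changes by −3.21 percentage points.

Initially, labor force = 161.07 + 12.47 = 173.54 million, so u = 12.47/173.54 = 7.19%.
After the first change, unemployed falls and employed rises by 7.43; labor force unchanged → E = 168.50, U = 5.04, labor force = 173.54 million.
After the second change, unemployed and labor force both rise by 1.94 → E = 168.50, U = 6.98, labor force = 175.48 million.
New unemployment rate = 6.98 / 175.48 = 3.98%.
Change = 3.98% − 7.19% = −3.21 percentage points.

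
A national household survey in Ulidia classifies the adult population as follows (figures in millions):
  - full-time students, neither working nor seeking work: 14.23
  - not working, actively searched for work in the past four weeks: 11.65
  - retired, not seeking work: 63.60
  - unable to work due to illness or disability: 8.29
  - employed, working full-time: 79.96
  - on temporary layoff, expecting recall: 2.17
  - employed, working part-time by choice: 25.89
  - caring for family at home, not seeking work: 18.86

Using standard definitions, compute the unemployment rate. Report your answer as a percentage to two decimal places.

Employed = 79.96 + 25.89 = 105.85 million.
Unemployed = 11.65 + 2.17 = 13.82 million (jobless and actively searching, or on temporary layoff).
Labor force = 105.85 + 13.82 = 119.67 million.
Unemployment rate = 13.82 / 119.67 = 11.55%.

Unemployment rate ≈ 11.55%.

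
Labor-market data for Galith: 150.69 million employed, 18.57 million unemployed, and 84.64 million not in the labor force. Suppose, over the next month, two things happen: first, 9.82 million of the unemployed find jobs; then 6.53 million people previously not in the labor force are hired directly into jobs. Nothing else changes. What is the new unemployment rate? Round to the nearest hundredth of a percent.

New unemployment rate ≈ 4.98%.

Initially, labor force = 150.69 + 18.57 = 169.26 million, so u = 18.57/169.26 = 10.97%.
After the first change, unemployed falls and employed rises by 9.82; labor force unchanged → E = 160.51, U = 8.75, labor force = 169.26 million.
After the second change, employed and labor force both rise by 6.53; unemployed unchanged → E = 167.04, U = 8.75, labor force = 175.79 million.
New unemployment rate = 8.75 / 175.79 = 4.98%.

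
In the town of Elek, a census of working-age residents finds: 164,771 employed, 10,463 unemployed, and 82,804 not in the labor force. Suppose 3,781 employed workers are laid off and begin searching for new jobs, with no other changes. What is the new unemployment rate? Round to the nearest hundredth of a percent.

New unemployment rate ≈ 8.13%.

Initially, labor force = 164,771 + 10,463 = 175,234, so u = 10,463/175,234 = 5.97%.
After the change, employed falls and unemployed rises by 3,781; labor force unchanged → E = 160,990, U = 14,244, labor force = 175,234.
New unemployment rate = 14,244 / 175,234 = 8.13%.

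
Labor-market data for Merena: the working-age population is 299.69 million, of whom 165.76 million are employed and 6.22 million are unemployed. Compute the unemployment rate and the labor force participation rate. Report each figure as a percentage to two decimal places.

Unemployment rate ≈ 3.62%; labor force participation rate ≈ 57.39%.

Labor force = employed + unemployed = 165.76 + 6.22 = 171.98 million.
Unemployment rate = 6.22 / 171.98 = 3.62%.
Labor force participation rate = 171.98 / 299.69 = 57.39%.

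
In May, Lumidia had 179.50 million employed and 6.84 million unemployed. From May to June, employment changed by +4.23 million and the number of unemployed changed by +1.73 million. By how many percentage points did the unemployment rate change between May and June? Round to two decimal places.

May: labor force = 179.50 + 6.84 = 186.34; u = 6.84/186.34 = 3.67%.
June: labor force = 183.73 + 8.57 = 192.30; u = 8.57/192.30 = 4.46%.
Change = 4.46% − 3.67% = +0.79 pp.

The unemployment rate changed by +0.79 percentage points.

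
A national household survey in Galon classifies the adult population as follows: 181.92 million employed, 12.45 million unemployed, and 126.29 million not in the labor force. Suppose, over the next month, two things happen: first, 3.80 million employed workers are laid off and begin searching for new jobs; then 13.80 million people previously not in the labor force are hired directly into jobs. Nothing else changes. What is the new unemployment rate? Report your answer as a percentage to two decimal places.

New unemployment rate ≈ 7.81%.

Initially, labor force = 181.92 + 12.45 = 194.37 million, so u = 12.45/194.37 = 6.41%.
After the first change, employed falls and unemployed rises by 3.80; labor force unchanged → E = 178.12, U = 16.25, labor force = 194.37 million.
After the second change, employed and labor force both rise by 13.80; unemployed unchanged → E = 191.92, U = 16.25, labor force = 208.17 million.
New unemployment rate = 16.25 / 208.17 = 7.81%.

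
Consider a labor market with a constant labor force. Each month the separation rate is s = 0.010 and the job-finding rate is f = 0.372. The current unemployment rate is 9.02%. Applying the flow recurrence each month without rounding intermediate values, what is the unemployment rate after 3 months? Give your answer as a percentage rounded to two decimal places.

Unemployment rate after three months ≈ 4.13%.

With a fixed labor force, u_{t+1} = u_t + s·(1−u_t) − f·u_t = u_t·(1−s−f) + s.
Here 1−s−f = 0.618 and s = 0.010.
u_1 = 0.090200 × 0.618 + 0.010 = 0.065744.
u_2 = 0.065744 × 0.618 + 0.010 = 0.050630.
u_3 = 0.050630 × 0.618 + 0.010 = 0.041289.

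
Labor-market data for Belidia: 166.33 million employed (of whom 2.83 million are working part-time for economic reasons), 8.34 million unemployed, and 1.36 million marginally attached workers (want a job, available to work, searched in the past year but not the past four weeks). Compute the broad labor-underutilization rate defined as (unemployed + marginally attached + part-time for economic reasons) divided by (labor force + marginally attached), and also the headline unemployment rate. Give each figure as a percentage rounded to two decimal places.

Labor force = 166.33 + 8.34 = 174.67 million.
Numerator = 8.34 + 1.36 + 2.83 = 12.53 million.
Denominator = 174.67 + 1.36 = 176.03 million.
Broad rate = 12.53 / 176.03 = 7.12%.
Headline unemployment rate = 8.34 / 174.67 = 4.77%.

Broad underutilization rate ≈ 7.12%; headline unemployment rate ≈ 4.77%.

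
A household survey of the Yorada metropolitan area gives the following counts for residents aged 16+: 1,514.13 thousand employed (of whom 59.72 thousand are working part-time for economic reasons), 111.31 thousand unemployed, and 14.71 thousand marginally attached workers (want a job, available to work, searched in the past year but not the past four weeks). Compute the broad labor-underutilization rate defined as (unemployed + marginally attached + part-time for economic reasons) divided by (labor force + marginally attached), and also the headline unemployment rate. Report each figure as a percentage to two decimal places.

Labor force = 1,514.13 + 111.31 = 1,625.44 thousand.
Numerator = 111.31 + 14.71 + 59.72 = 185.74 thousand.
Denominator = 1,625.44 + 14.71 = 1,640.15 thousand.
Broad rate = 185.74 / 1,640.15 = 11.32%.
Headline unemployment rate = 111.31 / 1,625.44 = 6.85%.

Broad underutilization rate ≈ 11.32%; headline unemployment rate ≈ 6.85%.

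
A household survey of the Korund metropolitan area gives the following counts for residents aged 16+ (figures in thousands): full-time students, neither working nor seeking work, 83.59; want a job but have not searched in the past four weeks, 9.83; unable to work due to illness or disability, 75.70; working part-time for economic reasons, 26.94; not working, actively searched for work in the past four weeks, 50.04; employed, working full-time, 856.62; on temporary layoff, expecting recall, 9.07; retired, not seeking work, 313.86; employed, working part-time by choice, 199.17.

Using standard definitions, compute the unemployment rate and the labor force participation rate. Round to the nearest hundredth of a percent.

Employed = 26.94 + 856.62 + 199.17 = 1,082.73 thousand (anyone who worked, including part-time for economic reasons, counts as employed).
Unemployed = 50.04 + 9.07 = 59.11 thousand (jobless and actively searching, or on temporary layoff).
Labor force = 1,082.73 + 59.11 = 1,141.84 thousand.
Not in labor force = 83.59 + 9.83 + 75.70 + 313.86 = 482.98 thousand (those not working and not actively searching are outside the labor force — including those who want a job but have given up searching).
Civilian working-age population = 1,141.84 + 482.98 = 1,624.82 thousand.
Unemployment rate = 59.11 / 1,141.84 = 5.18%.
Labor force participation rate = 1,141.84 / 1,624.82 = 70.27%.

Unemployment rate ≈ 5.18%; labor force participation rate ≈ 70.27%.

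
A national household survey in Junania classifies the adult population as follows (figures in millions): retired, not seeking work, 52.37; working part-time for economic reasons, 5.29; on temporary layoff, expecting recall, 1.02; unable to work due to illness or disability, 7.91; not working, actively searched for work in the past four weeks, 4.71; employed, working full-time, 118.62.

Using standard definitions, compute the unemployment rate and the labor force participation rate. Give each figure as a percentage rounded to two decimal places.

Unemployment rate ≈ 4.42%; labor force participation rate ≈ 68.26%.

Employed = 5.29 + 118.62 = 123.91 million (anyone who worked, including part-time for economic reasons, counts as employed).
Unemployed = 1.02 + 4.71 = 5.73 million (jobless and actively searching, or on temporary layoff).
Labor force = 123.91 + 5.73 = 129.64 million.
Not in labor force = 52.37 + 7.91 = 60.28 million (those not working and not actively searching are outside the labor force).
Civilian working-age population = 129.64 + 60.28 = 189.92 million.
Unemployment rate = 5.73 / 129.64 = 4.42%.
Labor force participation rate = 129.64 / 189.92 = 68.26%.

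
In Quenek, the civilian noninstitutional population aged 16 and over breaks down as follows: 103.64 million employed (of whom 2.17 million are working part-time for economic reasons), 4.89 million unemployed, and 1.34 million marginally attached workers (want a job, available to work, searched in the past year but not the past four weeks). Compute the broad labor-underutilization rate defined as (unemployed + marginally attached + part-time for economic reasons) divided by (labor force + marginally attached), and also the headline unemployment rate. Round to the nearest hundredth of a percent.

Broad underutilization rate ≈ 7.65%; headline unemployment rate ≈ 4.51%.

Labor force = 103.64 + 4.89 = 108.53 million.
Numerator = 4.89 + 1.34 + 2.17 = 8.40 million.
Denominator = 108.53 + 1.34 = 109.87 million.
Broad rate = 8.40 / 109.87 = 7.65%.
Headline unemployment rate = 4.89 / 108.53 = 4.51%.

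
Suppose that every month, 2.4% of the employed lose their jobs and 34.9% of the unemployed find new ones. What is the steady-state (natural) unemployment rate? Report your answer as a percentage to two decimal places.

At steady state the flows balance: s·E = f·U, so U/(E+U) = s/(s+f).
u* = 2.4 / (2.4 + 34.9) = 2.4 / 37.30 = 6.43%.

Steady-state unemployment rate ≈ 6.43%.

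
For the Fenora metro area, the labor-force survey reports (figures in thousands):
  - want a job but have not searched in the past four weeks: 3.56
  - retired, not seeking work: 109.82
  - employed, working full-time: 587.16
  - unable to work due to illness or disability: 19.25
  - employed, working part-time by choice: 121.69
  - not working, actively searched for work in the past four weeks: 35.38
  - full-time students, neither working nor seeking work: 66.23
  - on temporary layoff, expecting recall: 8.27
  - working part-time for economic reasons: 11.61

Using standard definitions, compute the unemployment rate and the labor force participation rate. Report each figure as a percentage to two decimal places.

Employed = 587.16 + 121.69 + 11.61 = 720.46 thousand (anyone who worked, including part-time for economic reasons, counts as employed).
Unemployed = 35.38 + 8.27 = 43.65 thousand (jobless and actively searching, or on temporary layoff).
Labor force = 720.46 + 43.65 = 764.11 thousand.
Not in labor force = 3.56 + 109.82 + 19.25 + 66.23 = 198.86 thousand (those not working and not actively searching are outside the labor force — including those who want a job but have given up searching).
Civilian working-age population = 764.11 + 198.86 = 962.97 thousand.
Unemployment rate = 43.65 / 764.11 = 5.71%.
Labor force participation rate = 764.11 / 962.97 = 79.35%.

Unemployment rate ≈ 5.71%; labor force participation rate ≈ 79.35%.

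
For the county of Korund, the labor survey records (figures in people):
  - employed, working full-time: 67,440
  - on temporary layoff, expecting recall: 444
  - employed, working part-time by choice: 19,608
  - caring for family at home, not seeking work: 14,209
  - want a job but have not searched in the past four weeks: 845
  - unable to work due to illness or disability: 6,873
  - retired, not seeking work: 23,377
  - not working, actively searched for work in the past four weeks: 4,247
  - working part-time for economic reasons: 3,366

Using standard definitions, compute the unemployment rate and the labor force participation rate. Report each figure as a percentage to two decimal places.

Employed = 67,440 + 19,608 + 3,366 = 90,414 (anyone who worked, including part-time for economic reasons, counts as employed).
Unemployed = 444 + 4,247 = 4,691 (jobless and actively searching, or on temporary layoff).
Labor force = 90,414 + 4,691 = 95,105.
Not in labor force = 14,209 + 845 + 6,873 + 23,377 = 45,304 (those not working and not actively searching are outside the labor force — including those who want a job but have given up searching).
Civilian working-age population = 95,105 + 45,304 = 140,409.
Unemployment rate = 4,691 / 95,105 = 4.93%.
Labor force participation rate = 95,105 / 140,409 = 67.73%.

Unemployment rate ≈ 4.93%; labor force participation rate ≈ 67.73%.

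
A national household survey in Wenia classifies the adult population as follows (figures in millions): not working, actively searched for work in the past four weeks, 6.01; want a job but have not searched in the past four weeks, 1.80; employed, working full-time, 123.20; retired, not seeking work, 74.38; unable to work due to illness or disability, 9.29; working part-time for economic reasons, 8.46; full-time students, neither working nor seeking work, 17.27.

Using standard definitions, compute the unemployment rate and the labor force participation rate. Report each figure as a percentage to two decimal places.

Employed = 123.20 + 8.46 = 131.66 million (anyone who worked, including part-time for economic reasons, counts as employed).
Unemployed = 6.01 million.
Labor force = 131.66 + 6.01 = 137.67 million.
Not in labor force = 1.80 + 74.38 + 9.29 + 17.27 = 102.74 million (those not working and not actively searching are outside the labor force — including those who want a job but have given up searching).
Civilian working-age population = 137.67 + 102.74 = 240.41 million.
Unemployment rate = 6.01 / 137.67 = 4.37%.
Labor force participation rate = 137.67 / 240.41 = 57.26%.

Unemployment rate ≈ 4.37%; labor force participation rate ≈ 57.26%.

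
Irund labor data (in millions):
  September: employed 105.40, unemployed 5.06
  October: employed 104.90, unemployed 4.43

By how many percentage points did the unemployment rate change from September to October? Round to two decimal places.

September: labor force = 105.40 + 5.06 = 110.46; u = 5.06/110.46 = 4.58%.
October: labor force = 104.90 + 4.43 = 109.33; u = 4.43/109.33 = 4.05%.
Change = 4.05% − 4.58% = −0.53 pp.

The unemployment rate changed by −0.53 percentage points.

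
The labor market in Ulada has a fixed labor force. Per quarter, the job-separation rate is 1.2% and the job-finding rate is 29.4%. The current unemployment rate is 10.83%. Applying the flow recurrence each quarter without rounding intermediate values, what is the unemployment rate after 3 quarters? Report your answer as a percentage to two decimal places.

With a fixed labor force, u_{t+1} = u_t + s·(1−u_t) − f·u_t = u_t·(1−s−f) + s.
Here 1−s−f = 0.694 and s = 0.012.
u_1 = 0.108300 × 0.694 + 0.012 = 0.087160.
u_2 = 0.087160 × 0.694 + 0.012 = 0.072489.
u_3 = 0.072489 × 0.694 + 0.012 = 0.062307.

Unemployment rate after three quarters ≈ 6.23%.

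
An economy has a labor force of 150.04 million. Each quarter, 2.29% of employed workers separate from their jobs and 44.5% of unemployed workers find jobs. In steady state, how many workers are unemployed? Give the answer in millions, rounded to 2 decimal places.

About 7.34 million are unemployed in steady state.

Steady-state unemployment rate u* = s/(s+f) = 2.29/(2.29+44.5) = 0.048942.
Unemployed = u* × labor force = 0.048942 × 150.04 ≈ 7.34 million.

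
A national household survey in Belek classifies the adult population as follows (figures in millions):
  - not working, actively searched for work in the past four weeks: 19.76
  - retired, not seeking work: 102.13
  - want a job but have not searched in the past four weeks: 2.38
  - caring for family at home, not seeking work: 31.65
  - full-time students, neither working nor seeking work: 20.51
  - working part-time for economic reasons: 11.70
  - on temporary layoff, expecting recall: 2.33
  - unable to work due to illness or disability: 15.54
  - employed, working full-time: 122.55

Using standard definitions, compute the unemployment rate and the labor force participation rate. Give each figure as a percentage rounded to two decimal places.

Unemployment rate ≈ 14.13%; labor force participation rate ≈ 47.58%.

Employed = 11.70 + 122.55 = 134.25 million (anyone who worked, including part-time for economic reasons, counts as employed).
Unemployed = 19.76 + 2.33 = 22.09 million (jobless and actively searching, or on temporary layoff).
Labor force = 134.25 + 22.09 = 156.34 million.
Not in labor force = 102.13 + 2.38 + 31.65 + 20.51 + 15.54 = 172.21 million (those not working and not actively searching are outside the labor force — including those who want a job but have given up searching).
Civilian working-age population = 156.34 + 172.21 = 328.55 million.
Unemployment rate = 22.09 / 156.34 = 14.13%.
Labor force participation rate = 156.34 / 328.55 = 47.58%.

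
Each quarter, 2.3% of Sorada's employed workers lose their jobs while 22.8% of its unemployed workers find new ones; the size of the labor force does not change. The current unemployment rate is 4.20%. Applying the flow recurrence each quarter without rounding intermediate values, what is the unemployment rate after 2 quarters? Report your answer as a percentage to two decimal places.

With a fixed labor force, u_{t+1} = u_t + s·(1−u_t) − f·u_t = u_t·(1−s−f) + s.
Here 1−s−f = 0.749 and s = 0.023.
u_1 = 0.042000 × 0.749 + 0.023 = 0.054458.
u_2 = 0.054458 × 0.749 + 0.023 = 0.063789.

Unemployment rate after two quarters ≈ 6.38%.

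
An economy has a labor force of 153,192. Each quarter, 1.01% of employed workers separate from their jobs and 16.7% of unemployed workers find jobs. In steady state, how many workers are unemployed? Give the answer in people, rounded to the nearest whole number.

Steady-state unemployment rate u* = s/(s+f) = 1.01/(1.01+16.7) = 0.057030.
Unemployed = u* × labor force = 0.057030 × 153,192 ≈ 8,737.

About 8,737 are unemployed in steady state.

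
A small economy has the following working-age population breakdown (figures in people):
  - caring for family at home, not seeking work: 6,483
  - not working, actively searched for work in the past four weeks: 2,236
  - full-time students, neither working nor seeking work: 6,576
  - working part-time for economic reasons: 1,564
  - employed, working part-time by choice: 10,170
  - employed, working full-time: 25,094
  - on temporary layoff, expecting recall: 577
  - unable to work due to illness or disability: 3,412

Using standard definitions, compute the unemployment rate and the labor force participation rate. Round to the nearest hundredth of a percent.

Employed = 1,564 + 10,170 + 25,094 = 36,828 (anyone who worked, including part-time for economic reasons, counts as employed).
Unemployed = 2,236 + 577 = 2,813 (jobless and actively searching, or on temporary layoff).
Labor force = 36,828 + 2,813 = 39,641.
Not in labor force = 6,483 + 6,576 + 3,412 = 16,471 (those not working and not actively searching are outside the labor force).
Civilian working-age population = 39,641 + 16,471 = 56,112.
Unemployment rate = 2,813 / 39,641 = 7.10%.
Labor force participation rate = 39,641 / 56,112 = 70.65%.

Unemployment rate ≈ 7.10%; labor force participation rate ≈ 70.65%.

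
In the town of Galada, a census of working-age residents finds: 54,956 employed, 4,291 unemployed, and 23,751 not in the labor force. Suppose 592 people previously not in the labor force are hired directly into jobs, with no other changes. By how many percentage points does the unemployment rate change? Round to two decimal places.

Initially, labor force = 54,956 + 4,291 = 59,247, so u = 4,291/59,247 = 7.24%.
After the change, employed and labor force both rise by 592; unemployed unchanged → E = 55,548, U = 4,291, labor force = 59,839.
New unemployment rate = 4,291 / 59,839 = 7.17%.
Change = 7.17% − 7.24% = −0.07 percentage points.

The unemployment rate changes by −0.07 percentage points.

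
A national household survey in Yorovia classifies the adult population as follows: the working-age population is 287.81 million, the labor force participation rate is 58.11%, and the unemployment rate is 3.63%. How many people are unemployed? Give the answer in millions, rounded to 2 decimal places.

About 6.07 million are unemployed.

Labor force = 0.5811 × 287.81 = 167.25 million.
Unemployed = 0.0363 × 167.25 ≈ 6.07 million.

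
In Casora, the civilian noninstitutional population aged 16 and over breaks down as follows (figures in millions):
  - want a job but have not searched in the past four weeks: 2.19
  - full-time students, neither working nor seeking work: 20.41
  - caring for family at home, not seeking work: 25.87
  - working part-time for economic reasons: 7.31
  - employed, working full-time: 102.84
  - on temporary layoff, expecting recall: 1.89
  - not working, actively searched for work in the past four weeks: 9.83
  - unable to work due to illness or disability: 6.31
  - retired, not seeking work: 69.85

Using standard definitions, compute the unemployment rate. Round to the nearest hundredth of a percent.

Employed = 7.31 + 102.84 = 110.15 million (anyone who worked, including part-time for economic reasons, counts as employed).
Unemployed = 1.89 + 9.83 = 11.72 million (jobless and actively searching, or on temporary layoff).
Labor force = 110.15 + 11.72 = 121.87 million.
Unemployment rate = 11.72 / 121.87 = 9.62%.

Unemployment rate ≈ 9.62%.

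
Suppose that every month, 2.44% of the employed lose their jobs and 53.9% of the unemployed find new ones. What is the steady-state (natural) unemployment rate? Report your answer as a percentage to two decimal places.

Steady-state unemployment rate ≈ 4.33%.

At steady state the flows balance: s·E = f·U, so U/(E+U) = s/(s+f).
u* = 2.44 / (2.44 + 53.9) = 2.44 / 56.34 = 4.33%.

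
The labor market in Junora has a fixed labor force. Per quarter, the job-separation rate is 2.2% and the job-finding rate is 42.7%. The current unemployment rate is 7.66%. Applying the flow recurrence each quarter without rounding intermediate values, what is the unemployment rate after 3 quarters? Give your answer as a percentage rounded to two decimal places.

With a fixed labor force, u_{t+1} = u_t + s·(1−u_t) − f·u_t = u_t·(1−s−f) + s.
Here 1−s−f = 0.551 and s = 0.022.
u_1 = 0.076600 × 0.551 + 0.022 = 0.064207.
u_2 = 0.064207 × 0.551 + 0.022 = 0.057378.
u_3 = 0.057378 × 0.551 + 0.022 = 0.053615.

Unemployment rate after three quarters ≈ 5.36%.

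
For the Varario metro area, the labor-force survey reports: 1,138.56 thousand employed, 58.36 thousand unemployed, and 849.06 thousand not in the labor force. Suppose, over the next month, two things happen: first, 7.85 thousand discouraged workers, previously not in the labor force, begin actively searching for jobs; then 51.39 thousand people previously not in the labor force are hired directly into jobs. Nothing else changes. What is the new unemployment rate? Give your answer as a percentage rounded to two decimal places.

Initially, labor force = 1,138.56 + 58.36 = 1,196.92 thousand, so u = 58.36/1,196.92 = 4.88%.
After the first change, unemployed and labor force both rise by 7.85 → E = 1,138.56, U = 66.21, labor force = 1,204.77 thousand.
After the second change, employed and labor force both rise by 51.39; unemployed unchanged → E = 1,189.95, U = 66.21, labor force = 1,256.16 thousand.
New unemployment rate = 66.21 / 1,256.16 = 5.27%.

New unemployment rate ≈ 5.27%.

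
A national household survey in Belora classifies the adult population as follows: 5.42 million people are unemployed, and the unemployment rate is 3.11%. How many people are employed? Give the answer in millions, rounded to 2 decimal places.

Labor force = U / u = 5.42 / 0.0311 ≈ 174.28 million.
Employed = labor force − unemployed = 174.28 − 5.42 = 168.86 million.

About 168.86 million are employed.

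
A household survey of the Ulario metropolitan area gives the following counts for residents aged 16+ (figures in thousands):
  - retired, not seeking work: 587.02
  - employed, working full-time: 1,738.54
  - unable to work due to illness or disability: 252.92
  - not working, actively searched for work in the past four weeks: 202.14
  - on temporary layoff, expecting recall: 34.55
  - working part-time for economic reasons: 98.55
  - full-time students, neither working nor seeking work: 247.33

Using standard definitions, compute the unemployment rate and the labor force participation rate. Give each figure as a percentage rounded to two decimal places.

Unemployment rate ≈ 11.41%; labor force participation rate ≈ 65.60%.

Employed = 1,738.54 + 98.55 = 1,837.09 thousand (anyone who worked, including part-time for economic reasons, counts as employed).
Unemployed = 202.14 + 34.55 = 236.69 thousand (jobless and actively searching, or on temporary layoff).
Labor force = 1,837.09 + 236.69 = 2,073.78 thousand.
Not in labor force = 587.02 + 252.92 + 247.33 = 1,087.27 thousand (those not working and not actively searching are outside the labor force).
Civilian working-age population = 2,073.78 + 1,087.27 = 3,161.05 thousand.
Unemployment rate = 236.69 / 2,073.78 = 11.41%.
Labor force participation rate = 2,073.78 / 3,161.05 = 65.60%.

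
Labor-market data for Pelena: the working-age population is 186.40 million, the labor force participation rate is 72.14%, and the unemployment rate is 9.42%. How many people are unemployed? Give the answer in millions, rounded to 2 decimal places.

About 12.67 million are unemployed.

Labor force = 0.7214 × 186.40 = 134.47 million.
Unemployed = 0.0942 × 134.47 ≈ 12.67 million.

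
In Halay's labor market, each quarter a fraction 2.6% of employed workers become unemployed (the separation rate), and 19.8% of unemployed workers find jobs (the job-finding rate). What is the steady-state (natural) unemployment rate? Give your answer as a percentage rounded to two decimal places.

At steady state the flows balance: s·E = f·U, so U/(E+U) = s/(s+f).
u* = 2.6 / (2.6 + 19.8) = 2.6 / 22.40 = 11.61%.

Steady-state unemployment rate ≈ 11.61%.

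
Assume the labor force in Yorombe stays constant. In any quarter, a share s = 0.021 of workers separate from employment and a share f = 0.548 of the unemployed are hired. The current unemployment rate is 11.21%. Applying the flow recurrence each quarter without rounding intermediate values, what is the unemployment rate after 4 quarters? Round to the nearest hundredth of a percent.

With a fixed labor force, u_{t+1} = u_t + s·(1−u_t) − f·u_t = u_t·(1−s−f) + s.
Here 1−s−f = 0.431 and s = 0.021.
u_1 = 0.112100 × 0.431 + 0.021 = 0.069315.
u_2 = 0.069315 × 0.431 + 0.021 = 0.050875.
u_3 = 0.050875 × 0.431 + 0.021 = 0.042927.
u_4 = 0.042927 × 0.431 + 0.021 = 0.039502.

Unemployment rate after four quarters ≈ 3.95%.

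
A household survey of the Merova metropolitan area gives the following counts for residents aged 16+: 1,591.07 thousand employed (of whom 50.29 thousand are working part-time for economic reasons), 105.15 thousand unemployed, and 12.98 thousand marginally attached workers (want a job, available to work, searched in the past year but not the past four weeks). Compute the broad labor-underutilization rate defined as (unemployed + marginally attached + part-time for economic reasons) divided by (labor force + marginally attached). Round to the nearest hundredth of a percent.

Labor force = 1,591.07 + 105.15 = 1,696.22 thousand.
Numerator = 105.15 + 12.98 + 50.29 = 168.42 thousand.
Denominator = 1,696.22 + 12.98 = 1,709.20 thousand.
Broad rate = 168.42 / 1,709.20 = 9.85%.

Broad underutilization rate ≈ 9.85%.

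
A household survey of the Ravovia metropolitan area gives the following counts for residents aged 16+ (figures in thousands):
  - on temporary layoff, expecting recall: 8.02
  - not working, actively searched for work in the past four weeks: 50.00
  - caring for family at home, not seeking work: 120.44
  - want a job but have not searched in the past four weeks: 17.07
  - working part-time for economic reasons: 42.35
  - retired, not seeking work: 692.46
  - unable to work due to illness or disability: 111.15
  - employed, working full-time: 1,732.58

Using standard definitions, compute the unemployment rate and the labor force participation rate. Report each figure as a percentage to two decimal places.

Unemployment rate ≈ 3.17%; labor force participation rate ≈ 66.07%.

Employed = 42.35 + 1,732.58 = 1,774.93 thousand (anyone who worked, including part-time for economic reasons, counts as employed).
Unemployed = 8.02 + 50.00 = 58.02 thousand (jobless and actively searching, or on temporary layoff).
Labor force = 1,774.93 + 58.02 = 1,832.95 thousand.
Not in labor force = 120.44 + 17.07 + 692.46 + 111.15 = 941.12 thousand (those not working and not actively searching are outside the labor force — including those who want a job but have given up searching).
Civilian working-age population = 1,832.95 + 941.12 = 2,774.07 thousand.
Unemployment rate = 58.02 / 1,832.95 = 3.17%.
Labor force participation rate = 1,832.95 / 2,774.07 = 66.07%.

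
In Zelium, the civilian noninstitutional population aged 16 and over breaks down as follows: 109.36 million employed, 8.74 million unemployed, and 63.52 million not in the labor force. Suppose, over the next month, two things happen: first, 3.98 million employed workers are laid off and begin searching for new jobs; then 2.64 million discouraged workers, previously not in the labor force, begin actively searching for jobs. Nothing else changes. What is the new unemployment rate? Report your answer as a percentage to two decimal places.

New unemployment rate ≈ 12.72%.

Initially, labor force = 109.36 + 8.74 = 118.10 million, so u = 8.74/118.10 = 7.40%.
After the first change, employed falls and unemployed rises by 3.98; labor force unchanged → E = 105.38, U = 12.72, labor force = 118.10 million.
After the second change, unemployed and labor force both rise by 2.64 → E = 105.38, U = 15.36, labor force = 120.74 million.
New unemployment rate = 15.36 / 120.74 = 12.72%.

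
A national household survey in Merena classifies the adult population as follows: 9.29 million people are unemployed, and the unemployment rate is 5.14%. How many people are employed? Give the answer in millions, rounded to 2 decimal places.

About 171.45 million are employed.

Labor force = U / u = 9.29 / 0.0514 ≈ 180.74 million.
Employed = labor force − unemployed = 180.74 − 9.29 = 171.45 million.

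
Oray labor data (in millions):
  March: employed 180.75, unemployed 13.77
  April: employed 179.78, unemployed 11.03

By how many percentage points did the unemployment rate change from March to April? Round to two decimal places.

March: labor force = 180.75 + 13.77 = 194.52; u = 13.77/194.52 = 7.08%.
April: labor force = 179.78 + 11.03 = 190.81; u = 11.03/190.81 = 5.78%.
Change = 5.78% − 7.08% = −1.30 pp.

The unemployment rate changed by −1.30 percentage points.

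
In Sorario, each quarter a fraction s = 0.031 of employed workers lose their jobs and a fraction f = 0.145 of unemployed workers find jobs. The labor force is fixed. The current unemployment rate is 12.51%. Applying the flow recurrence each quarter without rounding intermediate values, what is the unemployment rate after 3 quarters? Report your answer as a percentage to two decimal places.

Unemployment rate after three quarters ≈ 14.76%.

With a fixed labor force, u_{t+1} = u_t + s·(1−u_t) − f·u_t = u_t·(1−s−f) + s.
Here 1−s−f = 0.824 and s = 0.031.
u_1 = 0.125100 × 0.824 + 0.031 = 0.134082.
u_2 = 0.134082 × 0.824 + 0.031 = 0.141484.
u_3 = 0.141484 × 0.824 + 0.031 = 0.147583.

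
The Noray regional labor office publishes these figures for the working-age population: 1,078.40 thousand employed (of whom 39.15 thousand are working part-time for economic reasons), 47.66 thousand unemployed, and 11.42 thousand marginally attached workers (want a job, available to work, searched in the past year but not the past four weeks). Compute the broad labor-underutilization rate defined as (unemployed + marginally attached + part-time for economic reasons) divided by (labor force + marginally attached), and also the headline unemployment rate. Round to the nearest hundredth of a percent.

Labor force = 1,078.40 + 47.66 = 1,126.06 thousand.
Numerator = 47.66 + 11.42 + 39.15 = 98.23 thousand.
Denominator = 1,126.06 + 11.42 = 1,137.48 thousand.
Broad rate = 98.23 / 1,137.48 = 8.64%.
Headline unemployment rate = 47.66 / 1,126.06 = 4.23%.

Broad underutilization rate ≈ 8.64%; headline unemployment rate ≈ 4.23%.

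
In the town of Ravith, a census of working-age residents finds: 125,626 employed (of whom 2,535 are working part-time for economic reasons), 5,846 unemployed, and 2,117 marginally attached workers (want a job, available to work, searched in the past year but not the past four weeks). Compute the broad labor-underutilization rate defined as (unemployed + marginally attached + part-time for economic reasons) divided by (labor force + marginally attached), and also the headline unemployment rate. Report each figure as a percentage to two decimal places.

Labor force = 125,626 + 5,846 = 131,472.
Numerator = 5,846 + 2,117 + 2,535 = 10,498.
Denominator = 131,472 + 2,117 = 133,589.
Broad rate = 10,498 / 133,589 = 7.86%.
Headline unemployment rate = 5,846 / 131,472 = 4.45%.

Broad underutilization rate ≈ 7.86%; headline unemployment rate ≈ 4.45%.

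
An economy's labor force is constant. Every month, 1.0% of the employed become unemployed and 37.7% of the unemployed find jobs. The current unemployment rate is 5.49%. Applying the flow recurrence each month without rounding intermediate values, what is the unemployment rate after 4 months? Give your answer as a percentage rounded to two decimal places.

Unemployment rate after four months ≈ 2.99%.

With a fixed labor force, u_{t+1} = u_t + s·(1−u_t) − f·u_t = u_t·(1−s−f) + s.
Here 1−s−f = 0.613 and s = 0.010.
u_1 = 0.054900 × 0.613 + 0.010 = 0.043654.
u_2 = 0.043654 × 0.613 + 0.010 = 0.036760.
u_3 = 0.036760 × 0.613 + 0.010 = 0.032534.
u_4 = 0.032534 × 0.613 + 0.010 = 0.029943.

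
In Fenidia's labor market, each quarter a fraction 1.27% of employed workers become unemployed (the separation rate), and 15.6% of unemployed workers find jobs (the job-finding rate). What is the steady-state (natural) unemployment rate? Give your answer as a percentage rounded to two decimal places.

Steady-state unemployment rate ≈ 7.53%.

At steady state the flows balance: s·E = f·U, so U/(E+U) = s/(s+f).
u* = 1.27 / (1.27 + 15.6) = 1.27 / 16.87 = 7.53%.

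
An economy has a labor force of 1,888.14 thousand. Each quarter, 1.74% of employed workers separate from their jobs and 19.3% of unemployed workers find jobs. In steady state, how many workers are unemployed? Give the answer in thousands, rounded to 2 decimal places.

Steady-state unemployment rate u* = s/(s+f) = 1.74/(1.74+19.3) = 0.082700.
Unemployed = u* × labor force = 0.082700 × 1,888.14 ≈ 156.15 thousand.

About 156.15 thousand are unemployed in steady state.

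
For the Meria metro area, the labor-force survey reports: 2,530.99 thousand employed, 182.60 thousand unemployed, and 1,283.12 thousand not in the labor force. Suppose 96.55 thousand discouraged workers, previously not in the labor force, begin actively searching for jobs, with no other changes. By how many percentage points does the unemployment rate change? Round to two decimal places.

The unemployment rate changes by +3.20 percentage points.

Initially, labor force = 2,530.99 + 182.60 = 2,713.59 thousand, so u = 182.60/2,713.59 = 6.73%.
After the change, unemployed and labor force both rise by 96.55 → E = 2,530.99, U = 279.15, labor force = 2,810.14 thousand.
New unemployment rate = 279.15 / 2,810.14 = 9.93%.
Change = 9.93% − 6.73% = +3.20 percentage points.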